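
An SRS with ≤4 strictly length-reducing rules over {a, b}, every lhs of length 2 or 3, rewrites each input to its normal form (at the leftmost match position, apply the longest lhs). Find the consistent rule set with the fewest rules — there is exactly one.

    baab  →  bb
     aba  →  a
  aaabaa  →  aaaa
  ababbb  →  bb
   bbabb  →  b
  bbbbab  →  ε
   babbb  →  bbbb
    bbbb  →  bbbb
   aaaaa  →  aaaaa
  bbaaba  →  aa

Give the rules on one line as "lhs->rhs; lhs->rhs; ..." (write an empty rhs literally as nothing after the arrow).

ab->; ba->b; bba->a

  | baab => bab => bb
  | aba => a
  | aaabaa => aaaa
  | ababbb => abbb => bb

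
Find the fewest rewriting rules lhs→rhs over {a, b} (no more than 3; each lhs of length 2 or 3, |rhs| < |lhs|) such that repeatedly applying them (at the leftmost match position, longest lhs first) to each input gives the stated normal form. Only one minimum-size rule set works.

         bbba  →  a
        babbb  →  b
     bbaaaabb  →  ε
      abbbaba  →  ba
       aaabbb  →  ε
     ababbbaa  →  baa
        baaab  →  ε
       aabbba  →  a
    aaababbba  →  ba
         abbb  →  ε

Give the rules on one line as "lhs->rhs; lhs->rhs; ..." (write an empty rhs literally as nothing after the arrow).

  | bbba => a
  | babbb => bbbb => b
  | bbaaaabb => aaaabb => aaabb => aabb => abb => bb => ε
  | abbbaba => bbbaba => aba => ba

ab->b; bb->; bbb->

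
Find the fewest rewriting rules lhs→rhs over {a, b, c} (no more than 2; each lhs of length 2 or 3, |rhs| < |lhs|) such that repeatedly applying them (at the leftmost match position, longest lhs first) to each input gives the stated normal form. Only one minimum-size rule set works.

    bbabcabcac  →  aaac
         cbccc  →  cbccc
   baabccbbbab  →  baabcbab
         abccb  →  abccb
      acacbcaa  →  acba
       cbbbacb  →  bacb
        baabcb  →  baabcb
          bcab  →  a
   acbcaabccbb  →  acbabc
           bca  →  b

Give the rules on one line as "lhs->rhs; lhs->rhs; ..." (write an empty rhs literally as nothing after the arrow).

bb->a; ca->

  | bbabcabcac => aabcabcac => aabbcac => aaacac => aaac
  | cbccc
  | baabccbbbab => baabccabab => baabcbab
  | abccb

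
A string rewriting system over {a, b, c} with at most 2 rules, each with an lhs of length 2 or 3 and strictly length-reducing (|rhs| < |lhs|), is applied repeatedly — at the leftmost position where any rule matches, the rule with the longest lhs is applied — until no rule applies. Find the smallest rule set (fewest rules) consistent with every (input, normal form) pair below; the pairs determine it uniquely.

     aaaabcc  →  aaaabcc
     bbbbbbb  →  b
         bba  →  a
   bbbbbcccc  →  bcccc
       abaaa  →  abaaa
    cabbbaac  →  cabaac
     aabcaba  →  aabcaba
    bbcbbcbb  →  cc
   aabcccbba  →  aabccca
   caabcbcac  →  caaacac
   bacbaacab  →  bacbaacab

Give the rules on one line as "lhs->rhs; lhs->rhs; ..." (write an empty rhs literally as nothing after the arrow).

bb->; bcb->a

  | aaaabcc
  | bbbbbbb => bbbbb => bbb => b
  | bba => a
  | bbbbbcccc => bbbcccc => bcccc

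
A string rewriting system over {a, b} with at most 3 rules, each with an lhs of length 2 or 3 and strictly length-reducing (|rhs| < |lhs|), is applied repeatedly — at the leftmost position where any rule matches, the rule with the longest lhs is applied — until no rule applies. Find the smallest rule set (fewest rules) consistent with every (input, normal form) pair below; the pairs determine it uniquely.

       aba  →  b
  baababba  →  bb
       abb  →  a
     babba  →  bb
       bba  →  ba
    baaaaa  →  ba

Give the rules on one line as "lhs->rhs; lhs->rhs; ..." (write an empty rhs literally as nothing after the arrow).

aa->b; ab->a; bba->ba

  | aba => aa => b
  | baababba => bbbabba => bbabba => babba => baba => baa => bb
  | abb => ab => a
  | babba => baba => baa => bb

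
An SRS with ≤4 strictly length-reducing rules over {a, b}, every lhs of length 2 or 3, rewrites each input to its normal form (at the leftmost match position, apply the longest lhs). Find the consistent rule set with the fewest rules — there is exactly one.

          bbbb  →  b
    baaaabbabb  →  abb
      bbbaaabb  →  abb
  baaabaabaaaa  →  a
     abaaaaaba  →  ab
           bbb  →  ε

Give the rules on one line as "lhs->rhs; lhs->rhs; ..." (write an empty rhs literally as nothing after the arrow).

aa->b; ba->a; bba->ab; bbb->

  | bbbb => b
  | baaaabbabb => aaaabbabb => baabbabb => aabbabb => bbbabb => abb
  | bbbaaabb => aaabb => babb => abb
  | baaabaabaaaa => aaabaabaaaa => babaabaaaa => abaabaaaa => aaabaaaa => babaaaa => abaaaa => aaaaa => baaa => aaa => ba => a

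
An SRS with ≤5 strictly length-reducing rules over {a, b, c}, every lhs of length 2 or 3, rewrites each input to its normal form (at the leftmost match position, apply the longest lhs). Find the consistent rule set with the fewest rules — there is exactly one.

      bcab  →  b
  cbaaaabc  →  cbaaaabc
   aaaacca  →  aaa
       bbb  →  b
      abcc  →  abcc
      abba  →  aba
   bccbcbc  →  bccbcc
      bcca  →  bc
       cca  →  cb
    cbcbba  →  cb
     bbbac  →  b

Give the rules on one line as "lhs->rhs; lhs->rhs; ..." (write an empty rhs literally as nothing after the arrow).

  | bcab => bbb => bb => b
  | cbaaaabc
  | aaaacca => aaaca => aaa
  | bbb => bb => b

ac->; bb->b; bcb->bc; ca->b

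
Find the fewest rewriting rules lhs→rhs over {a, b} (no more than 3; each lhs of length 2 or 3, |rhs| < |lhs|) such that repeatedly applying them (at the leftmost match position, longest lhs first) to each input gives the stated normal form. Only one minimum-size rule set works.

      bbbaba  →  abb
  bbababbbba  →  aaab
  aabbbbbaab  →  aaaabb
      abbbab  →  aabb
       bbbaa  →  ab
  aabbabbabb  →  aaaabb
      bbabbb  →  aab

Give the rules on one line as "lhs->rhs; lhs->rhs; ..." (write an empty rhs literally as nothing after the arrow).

ba->b; bbb->ab

  | bbbaba => ababa => abba => abb
  | bbababbbba => bbbabbbba => ababbbba => abbbbba => aabbba => aaaba => aaab
  | aabbbbbaab => aaabbbaab => aaaabaab => aaaabab => aaaabb
  | abbbab => aabab => aabb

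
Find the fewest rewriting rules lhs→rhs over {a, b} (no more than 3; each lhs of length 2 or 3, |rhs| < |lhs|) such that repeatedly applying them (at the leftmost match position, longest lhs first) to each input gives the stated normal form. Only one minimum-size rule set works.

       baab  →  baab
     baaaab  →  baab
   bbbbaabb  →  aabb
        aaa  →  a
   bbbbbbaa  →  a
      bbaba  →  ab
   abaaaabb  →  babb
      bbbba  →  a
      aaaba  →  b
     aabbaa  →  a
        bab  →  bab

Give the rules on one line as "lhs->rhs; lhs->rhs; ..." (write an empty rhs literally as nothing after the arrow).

  | baab
  | baaaab => baab
  | bbbbaabb => bbaaabb => aaaabb => aabb
  | aaa => a

aaa->a; aba->b; bba->aa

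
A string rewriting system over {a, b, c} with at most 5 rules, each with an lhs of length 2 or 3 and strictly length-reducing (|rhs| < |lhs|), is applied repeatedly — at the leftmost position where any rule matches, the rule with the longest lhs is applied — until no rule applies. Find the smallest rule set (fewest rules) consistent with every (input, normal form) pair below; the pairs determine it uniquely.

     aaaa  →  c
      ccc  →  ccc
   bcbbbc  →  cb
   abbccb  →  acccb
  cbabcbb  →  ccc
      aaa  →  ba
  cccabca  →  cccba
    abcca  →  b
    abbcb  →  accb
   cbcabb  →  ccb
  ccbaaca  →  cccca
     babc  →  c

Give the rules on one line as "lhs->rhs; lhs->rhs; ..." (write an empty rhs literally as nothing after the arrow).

  | aaaa => baa => bb => c
  | ccc
  | bcbbbc => abbbc => acbc => aca => cb
  | abbccb => acccb

aa->b; aca->cb; bb->c; bc->a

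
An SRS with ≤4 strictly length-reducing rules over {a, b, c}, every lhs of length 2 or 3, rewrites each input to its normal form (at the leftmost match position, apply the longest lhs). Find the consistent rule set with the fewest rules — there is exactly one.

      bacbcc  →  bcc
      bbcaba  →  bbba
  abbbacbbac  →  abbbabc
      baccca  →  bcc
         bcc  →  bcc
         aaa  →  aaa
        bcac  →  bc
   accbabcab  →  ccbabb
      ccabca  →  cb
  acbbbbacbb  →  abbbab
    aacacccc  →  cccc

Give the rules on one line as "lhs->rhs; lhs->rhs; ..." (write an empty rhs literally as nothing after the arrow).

ac->c; acb->a; ca->

  | bacbcc => bacc => bcc
  | bbcaba => bbba
  | abbbacbbac => abbbabac => abbbabc
  | baccca => bccca => bcc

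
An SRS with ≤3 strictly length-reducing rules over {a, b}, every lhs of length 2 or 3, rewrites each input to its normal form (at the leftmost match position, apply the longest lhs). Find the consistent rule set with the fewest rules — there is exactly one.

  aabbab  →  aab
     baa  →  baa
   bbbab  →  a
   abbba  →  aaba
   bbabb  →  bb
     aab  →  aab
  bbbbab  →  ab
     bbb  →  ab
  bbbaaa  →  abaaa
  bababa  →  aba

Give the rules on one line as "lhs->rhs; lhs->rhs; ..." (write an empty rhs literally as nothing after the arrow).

  | aabbab => aab
  | baa
  | bbbab => abab => a
  | abbba => aaba

bab->; bbb->ab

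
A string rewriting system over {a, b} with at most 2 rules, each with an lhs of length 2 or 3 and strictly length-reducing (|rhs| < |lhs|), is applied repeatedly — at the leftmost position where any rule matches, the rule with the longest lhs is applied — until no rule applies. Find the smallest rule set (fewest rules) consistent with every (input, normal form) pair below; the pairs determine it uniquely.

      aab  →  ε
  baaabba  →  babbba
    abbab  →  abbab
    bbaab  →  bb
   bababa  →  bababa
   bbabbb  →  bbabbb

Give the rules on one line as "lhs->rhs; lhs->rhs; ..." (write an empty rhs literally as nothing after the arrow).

  | aab => ε
  | baaabba => babbba
  | abbab
  | bbaab => bb

aaa->ab; aab->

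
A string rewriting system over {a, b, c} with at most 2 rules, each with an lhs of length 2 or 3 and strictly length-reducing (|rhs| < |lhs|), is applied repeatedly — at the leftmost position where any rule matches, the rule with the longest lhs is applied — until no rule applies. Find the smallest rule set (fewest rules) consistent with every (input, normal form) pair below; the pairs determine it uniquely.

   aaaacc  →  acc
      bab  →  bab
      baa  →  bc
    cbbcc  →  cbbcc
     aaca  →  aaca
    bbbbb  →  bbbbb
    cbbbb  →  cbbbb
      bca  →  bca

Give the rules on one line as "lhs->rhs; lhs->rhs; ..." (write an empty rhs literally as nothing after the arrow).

aaa->; baa->bc

  | aaaacc => acc
  | bab
  | baa => bc
  | cbbcc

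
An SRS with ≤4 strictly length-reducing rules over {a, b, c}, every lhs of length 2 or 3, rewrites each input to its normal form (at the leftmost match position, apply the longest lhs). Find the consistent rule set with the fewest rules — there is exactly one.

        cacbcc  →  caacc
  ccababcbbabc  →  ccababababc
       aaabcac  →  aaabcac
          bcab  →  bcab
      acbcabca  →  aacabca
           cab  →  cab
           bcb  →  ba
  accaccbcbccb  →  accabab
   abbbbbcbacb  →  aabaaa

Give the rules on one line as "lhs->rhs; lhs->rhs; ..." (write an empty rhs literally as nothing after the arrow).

bbb->c; cb->a; ccb->b

  | cacbcc => caacc
  | ccababcbbabc => ccababababc
  | aaabcac
  | bcab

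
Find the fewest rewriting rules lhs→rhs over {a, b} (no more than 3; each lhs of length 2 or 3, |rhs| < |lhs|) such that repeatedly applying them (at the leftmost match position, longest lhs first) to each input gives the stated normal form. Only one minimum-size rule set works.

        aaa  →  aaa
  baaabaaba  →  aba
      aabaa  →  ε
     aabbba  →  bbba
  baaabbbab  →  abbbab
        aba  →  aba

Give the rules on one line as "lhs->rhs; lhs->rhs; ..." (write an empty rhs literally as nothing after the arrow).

aab->b; baa->

  | aaa
  | baaabaaba => abaaba => aba
  | aabaa => baa => ε
  | aabbba => bbba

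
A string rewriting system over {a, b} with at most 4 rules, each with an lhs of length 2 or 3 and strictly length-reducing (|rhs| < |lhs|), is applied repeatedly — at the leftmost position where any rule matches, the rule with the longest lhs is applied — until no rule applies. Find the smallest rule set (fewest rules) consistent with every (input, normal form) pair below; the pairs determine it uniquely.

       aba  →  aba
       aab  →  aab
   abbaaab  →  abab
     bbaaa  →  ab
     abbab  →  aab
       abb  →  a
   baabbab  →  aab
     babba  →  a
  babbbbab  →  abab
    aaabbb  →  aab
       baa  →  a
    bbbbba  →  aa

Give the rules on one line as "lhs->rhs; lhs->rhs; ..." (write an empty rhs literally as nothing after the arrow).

aaa->ab; baa->a; bb->; bbb->a

  | aba
  | aab
  | abbaaab => aaaab => abab
  | bbaaa => aaa => ab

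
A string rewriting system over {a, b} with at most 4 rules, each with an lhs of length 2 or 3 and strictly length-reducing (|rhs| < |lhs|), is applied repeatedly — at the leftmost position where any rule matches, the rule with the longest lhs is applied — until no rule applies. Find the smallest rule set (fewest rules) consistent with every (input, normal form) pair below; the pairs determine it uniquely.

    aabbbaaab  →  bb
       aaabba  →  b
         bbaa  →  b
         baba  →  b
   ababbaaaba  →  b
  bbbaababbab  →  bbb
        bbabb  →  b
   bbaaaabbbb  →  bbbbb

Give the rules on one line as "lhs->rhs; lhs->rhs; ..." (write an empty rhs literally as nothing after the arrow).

ab->b; abb->ab; ba->b; bba->ab

  | aabbbaaab => aabbaaab => aabaaab => abaaab => baaab => baab => bab => bb
  | aaabba => aaaba => aaba => aba => ba => b
  | bbaa => aba => ba => b
  | baba => bba => ab => b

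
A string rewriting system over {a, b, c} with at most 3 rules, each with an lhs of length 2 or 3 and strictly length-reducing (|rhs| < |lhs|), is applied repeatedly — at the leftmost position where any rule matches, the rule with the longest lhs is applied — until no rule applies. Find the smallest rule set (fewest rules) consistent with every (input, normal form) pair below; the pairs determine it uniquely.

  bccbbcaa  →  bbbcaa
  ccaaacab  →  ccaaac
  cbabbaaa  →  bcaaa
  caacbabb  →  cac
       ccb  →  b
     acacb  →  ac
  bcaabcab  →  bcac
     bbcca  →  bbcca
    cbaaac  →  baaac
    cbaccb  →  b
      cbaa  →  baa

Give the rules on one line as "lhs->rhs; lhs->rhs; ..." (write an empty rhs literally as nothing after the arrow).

ab->; abb->c; cb->b

  | bccbbcaa => bcbbcaa => bbbcaa
  | ccaaacab => ccaaac
  | cbabbaaa => babbaaa => bcaaa
  | caacbabb => caababb => caabb => cac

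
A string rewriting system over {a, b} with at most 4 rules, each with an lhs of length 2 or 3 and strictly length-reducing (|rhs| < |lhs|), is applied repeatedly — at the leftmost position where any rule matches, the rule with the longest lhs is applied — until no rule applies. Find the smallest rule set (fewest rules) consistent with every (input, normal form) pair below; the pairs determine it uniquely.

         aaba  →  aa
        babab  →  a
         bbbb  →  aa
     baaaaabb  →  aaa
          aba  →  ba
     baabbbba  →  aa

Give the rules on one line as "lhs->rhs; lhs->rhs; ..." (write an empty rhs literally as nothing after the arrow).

aab->a; aba->ba; baa->aa; bb->a

  | aaba => aa
  | babab => bbab => aab => a
  | bbbb => abb => aa
  | baaaaabb => aaaaabb => aaaab => aaa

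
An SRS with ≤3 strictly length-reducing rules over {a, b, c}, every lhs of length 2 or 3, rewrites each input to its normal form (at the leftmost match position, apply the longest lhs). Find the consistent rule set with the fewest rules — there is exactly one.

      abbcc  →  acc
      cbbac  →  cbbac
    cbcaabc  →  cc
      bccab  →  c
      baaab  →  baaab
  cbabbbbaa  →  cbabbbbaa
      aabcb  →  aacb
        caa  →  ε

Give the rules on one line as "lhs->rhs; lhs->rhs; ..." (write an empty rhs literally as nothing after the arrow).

bc->c; caa->; cab->

  | abbcc => abcc => acc
  | cbbac
  | cbcaabc => ccaabc => cbc => cc
  | bccab => ccab => c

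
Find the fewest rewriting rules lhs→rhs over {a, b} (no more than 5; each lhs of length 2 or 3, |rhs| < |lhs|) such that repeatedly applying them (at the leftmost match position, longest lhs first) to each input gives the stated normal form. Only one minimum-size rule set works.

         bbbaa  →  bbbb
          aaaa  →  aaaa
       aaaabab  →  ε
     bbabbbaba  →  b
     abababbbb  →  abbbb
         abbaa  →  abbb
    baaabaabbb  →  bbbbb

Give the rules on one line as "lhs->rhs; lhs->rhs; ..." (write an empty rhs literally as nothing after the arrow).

  | bbbaa => bbbb
  | aaaa
  | aaaabab => aaabab => aabab => abab => bab => ε
  | bbabbbaba => bbbaba => bba => b

aba->ba; ba->; baa->bb; bab->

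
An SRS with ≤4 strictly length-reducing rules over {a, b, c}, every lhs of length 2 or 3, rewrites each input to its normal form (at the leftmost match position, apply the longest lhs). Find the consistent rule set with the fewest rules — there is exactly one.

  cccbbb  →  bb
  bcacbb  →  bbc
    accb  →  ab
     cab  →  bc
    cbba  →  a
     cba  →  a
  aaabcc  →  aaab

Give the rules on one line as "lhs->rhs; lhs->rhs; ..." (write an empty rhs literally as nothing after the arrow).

  | cccbbb => cbbb => bb
  | bcacbb => bcab => bbc
  | accb => ab
  | cab => bc

ba->a; cab->bc; cb->; cc->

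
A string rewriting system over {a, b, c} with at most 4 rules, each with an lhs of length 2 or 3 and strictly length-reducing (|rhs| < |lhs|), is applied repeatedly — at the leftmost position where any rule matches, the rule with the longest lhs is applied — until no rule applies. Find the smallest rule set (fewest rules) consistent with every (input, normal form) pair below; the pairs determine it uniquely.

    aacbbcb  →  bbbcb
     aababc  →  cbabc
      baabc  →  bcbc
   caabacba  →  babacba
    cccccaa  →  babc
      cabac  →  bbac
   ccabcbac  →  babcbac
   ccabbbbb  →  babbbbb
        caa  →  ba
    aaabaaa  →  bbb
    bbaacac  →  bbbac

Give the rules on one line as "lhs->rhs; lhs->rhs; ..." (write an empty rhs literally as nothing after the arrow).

  | aacbbcb => ccbbcb => bbbcb
  | aababc => cbabc
  | baabc => bcbc
  | caabacba => babacba

aa->c; ca->b; cc->b; ccc->ba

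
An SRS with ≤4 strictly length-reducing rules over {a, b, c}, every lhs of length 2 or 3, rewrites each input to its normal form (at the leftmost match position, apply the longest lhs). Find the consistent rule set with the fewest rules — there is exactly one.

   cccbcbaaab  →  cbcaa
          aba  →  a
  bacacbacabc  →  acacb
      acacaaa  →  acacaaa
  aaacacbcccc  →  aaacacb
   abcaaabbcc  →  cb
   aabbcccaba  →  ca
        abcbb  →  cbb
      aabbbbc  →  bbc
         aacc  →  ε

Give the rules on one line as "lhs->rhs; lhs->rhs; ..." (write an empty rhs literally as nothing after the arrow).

ab->; acc->b; ba->a; cc->

  | cccbcbaaab => cbcbaaab => cbcaaab => cbcaa
  | aba => a
  | bacacbacabc => acacbacabc => acacacabc => acacacc => acacb
  | acacaaa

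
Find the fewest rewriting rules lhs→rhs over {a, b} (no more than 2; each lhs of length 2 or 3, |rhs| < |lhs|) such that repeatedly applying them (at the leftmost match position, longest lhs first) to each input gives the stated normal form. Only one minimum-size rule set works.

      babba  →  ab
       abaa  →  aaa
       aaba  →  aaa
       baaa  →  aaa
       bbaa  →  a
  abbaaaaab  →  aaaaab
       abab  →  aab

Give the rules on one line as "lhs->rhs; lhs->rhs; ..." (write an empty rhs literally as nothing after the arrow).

  | babba => abba => ab
  | abaa => aaa
  | aaba => aaa
  | baaa => aaa

ba->a; bba->b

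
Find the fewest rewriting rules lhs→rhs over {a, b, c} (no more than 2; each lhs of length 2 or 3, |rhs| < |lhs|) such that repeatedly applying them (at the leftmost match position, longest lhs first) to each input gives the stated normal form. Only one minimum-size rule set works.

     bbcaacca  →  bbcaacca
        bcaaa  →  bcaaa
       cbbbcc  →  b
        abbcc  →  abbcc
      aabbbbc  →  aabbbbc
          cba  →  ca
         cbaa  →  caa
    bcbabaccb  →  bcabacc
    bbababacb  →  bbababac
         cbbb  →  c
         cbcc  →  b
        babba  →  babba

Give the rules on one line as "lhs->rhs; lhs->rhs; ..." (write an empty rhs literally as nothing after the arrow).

  | bbcaacca
  | bcaaa
  | cbbbcc => cbbcc => cbcc => ccc => b
  | abbcc

cb->c; ccc->b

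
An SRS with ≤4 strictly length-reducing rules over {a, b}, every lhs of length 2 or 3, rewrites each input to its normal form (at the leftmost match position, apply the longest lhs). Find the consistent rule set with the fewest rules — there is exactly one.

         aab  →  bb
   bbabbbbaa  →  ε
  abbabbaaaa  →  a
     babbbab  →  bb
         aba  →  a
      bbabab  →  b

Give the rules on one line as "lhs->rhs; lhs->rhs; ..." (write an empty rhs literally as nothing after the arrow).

aa->b; ba->; bba->

  | aab => bb
  | bbabbbbaa => bbbbaa => bba => ε
  | abbabbaaaa => abbaaaa => aaaa => baa => a
  | babbbab => bbbab => bb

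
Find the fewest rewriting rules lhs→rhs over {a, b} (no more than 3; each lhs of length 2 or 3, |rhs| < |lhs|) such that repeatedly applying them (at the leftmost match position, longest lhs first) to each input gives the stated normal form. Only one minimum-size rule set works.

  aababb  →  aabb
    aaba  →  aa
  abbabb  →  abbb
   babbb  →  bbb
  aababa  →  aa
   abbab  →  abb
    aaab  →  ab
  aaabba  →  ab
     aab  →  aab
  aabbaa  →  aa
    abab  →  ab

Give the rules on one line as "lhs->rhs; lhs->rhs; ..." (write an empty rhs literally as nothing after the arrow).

  | aababb => aabb
  | aaba => aa
  | abbabb => abbb
  | babbb => bbb

aaa->a; ba->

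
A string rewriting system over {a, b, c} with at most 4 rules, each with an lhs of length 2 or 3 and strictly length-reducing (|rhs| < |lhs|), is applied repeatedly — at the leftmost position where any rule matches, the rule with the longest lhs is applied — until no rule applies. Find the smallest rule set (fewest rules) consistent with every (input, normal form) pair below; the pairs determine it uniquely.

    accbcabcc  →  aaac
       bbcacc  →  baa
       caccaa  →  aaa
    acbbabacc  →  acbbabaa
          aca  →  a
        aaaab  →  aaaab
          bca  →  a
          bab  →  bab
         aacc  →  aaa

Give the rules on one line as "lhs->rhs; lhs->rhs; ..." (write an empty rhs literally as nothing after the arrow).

bc->; ca->; cc->a

  | accbcabcc => aabcabcc => aaabcc => aaac
  | bbcacc => bacc => baa
  | caccaa => ccaa => aaa
  | acbbabacc => acbbabaa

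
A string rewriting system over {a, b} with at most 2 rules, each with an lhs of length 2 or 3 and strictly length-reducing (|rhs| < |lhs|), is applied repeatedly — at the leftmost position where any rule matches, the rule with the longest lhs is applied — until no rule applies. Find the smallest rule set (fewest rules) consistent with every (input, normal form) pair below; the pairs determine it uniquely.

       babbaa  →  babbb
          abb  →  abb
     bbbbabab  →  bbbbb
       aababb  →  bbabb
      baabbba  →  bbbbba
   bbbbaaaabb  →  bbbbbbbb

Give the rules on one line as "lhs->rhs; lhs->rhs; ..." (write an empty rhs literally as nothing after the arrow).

  | babbaa => babbb
  | abb
  | bbbbabab => bbbbb
  | aababb => bbabb

aa->b; aba->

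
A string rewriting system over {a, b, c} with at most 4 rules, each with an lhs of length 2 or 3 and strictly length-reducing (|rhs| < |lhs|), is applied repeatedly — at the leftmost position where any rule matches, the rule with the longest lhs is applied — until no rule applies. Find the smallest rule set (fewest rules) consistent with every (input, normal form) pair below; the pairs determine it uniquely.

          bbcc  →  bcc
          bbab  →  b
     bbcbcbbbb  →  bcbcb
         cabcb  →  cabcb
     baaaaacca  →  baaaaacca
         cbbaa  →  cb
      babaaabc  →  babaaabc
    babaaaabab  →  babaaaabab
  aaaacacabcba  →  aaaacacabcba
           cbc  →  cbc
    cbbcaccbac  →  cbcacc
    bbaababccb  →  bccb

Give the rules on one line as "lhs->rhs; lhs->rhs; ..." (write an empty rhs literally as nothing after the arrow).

  | bbcc => bcc
  | bbab => bbb => bb => b
  | bbcbcbbbb => bcbcbbbb => bcbcbbb => bcbcbb => bcbcb
  | cabcb

bac->; bb->b; bba->bb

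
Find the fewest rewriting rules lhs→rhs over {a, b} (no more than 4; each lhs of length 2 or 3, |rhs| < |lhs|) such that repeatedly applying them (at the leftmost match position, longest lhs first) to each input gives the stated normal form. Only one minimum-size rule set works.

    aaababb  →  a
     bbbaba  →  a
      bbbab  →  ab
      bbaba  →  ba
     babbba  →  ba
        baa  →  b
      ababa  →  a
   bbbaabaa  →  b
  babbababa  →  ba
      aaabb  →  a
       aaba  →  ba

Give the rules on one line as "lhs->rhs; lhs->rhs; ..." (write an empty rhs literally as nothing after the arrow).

  | aaababb => ababb => abb => a
  | bbbaba => ababa => aba => a
  | bbbab => abab => ab
  | bbaba => aaba => ba

aa->; aba->a; abb->a; bb->a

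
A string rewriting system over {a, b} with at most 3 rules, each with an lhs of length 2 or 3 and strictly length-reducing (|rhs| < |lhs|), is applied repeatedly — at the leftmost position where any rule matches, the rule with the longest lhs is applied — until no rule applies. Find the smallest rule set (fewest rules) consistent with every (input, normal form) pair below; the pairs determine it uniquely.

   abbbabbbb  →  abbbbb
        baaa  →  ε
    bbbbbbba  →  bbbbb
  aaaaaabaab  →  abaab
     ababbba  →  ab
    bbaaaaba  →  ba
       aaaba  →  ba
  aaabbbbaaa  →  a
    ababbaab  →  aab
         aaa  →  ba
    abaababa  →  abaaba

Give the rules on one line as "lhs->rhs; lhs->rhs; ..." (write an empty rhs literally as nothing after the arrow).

aaa->ba; bab->b; bba->

  | abbbabbbb => abbbbb
  | baaa => bba => ε
  | bbbbbbba => bbbbb
  | aaaaaabaab => baaaabaab => bbaabaab => abaab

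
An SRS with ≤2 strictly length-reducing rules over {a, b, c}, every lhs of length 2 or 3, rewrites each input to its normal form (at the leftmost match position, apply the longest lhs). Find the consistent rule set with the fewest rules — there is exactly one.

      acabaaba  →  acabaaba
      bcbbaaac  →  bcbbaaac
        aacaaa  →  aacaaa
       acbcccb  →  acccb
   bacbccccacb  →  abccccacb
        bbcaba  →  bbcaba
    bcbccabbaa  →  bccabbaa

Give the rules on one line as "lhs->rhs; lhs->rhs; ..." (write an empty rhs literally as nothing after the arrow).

  | acabaaba
  | bcbbaaac
  | aacaaa
  | acbcccb => acccb

bac->a; cbc->c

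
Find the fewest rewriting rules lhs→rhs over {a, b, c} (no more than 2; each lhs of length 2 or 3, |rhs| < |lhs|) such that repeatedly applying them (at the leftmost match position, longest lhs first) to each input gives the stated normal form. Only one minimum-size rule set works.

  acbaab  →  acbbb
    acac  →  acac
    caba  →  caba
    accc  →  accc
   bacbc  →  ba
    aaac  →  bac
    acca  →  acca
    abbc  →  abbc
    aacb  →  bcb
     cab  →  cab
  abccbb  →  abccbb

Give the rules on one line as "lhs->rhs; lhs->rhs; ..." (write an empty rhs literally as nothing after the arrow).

aa->b; cbc->

  | acbaab => acbbb
  | acac
  | caba
  | accc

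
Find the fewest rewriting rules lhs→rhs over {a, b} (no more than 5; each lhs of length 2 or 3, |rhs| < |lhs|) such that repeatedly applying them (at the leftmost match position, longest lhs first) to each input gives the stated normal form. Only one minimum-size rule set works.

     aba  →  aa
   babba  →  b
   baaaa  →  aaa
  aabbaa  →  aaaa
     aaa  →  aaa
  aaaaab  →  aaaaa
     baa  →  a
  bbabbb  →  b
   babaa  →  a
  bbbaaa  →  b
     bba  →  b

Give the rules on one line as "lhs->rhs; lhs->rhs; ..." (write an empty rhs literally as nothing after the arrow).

  | aba => aa
  | babba => bba => bb => b
  | baaaa => aaa
  | aabbaa => aabaa => aaaa

ab->a; ba->; bb->b; bba->bb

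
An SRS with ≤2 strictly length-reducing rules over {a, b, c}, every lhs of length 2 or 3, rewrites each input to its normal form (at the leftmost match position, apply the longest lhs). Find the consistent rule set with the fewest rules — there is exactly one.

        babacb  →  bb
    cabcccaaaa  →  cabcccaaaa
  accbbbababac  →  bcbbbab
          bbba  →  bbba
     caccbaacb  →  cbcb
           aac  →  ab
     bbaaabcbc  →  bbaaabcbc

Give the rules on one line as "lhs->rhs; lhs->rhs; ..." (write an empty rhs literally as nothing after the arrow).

  | babacb => babbb => bb
  | cabcccaaaa
  | accbbbababac => bcbbbababac => bcbbbababb => bcbbbab
  | bbba

abb->; ac->b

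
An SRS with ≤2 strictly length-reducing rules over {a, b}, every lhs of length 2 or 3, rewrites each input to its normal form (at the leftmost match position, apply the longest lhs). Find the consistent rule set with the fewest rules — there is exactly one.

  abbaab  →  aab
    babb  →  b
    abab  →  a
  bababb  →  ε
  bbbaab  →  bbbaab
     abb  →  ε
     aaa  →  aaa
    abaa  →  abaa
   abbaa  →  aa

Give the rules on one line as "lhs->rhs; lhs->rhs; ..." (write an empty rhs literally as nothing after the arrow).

  | abbaab => aab
  | babb => b
  | abab => a
  | bababb => abb => ε

abb->; bab->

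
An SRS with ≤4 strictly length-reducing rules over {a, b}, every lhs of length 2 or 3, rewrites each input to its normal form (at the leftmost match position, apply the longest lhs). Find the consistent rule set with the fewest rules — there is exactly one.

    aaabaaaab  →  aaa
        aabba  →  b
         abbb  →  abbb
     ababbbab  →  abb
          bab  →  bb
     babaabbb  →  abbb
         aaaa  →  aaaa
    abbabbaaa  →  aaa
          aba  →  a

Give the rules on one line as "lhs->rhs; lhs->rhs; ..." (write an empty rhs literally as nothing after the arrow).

  | aaabaaaab => aaaaab => aaa
  | aabba => ba => b
  | abbb
  | ababbbab => abbbab => abb

aab->; aba->a; ba->b; bba->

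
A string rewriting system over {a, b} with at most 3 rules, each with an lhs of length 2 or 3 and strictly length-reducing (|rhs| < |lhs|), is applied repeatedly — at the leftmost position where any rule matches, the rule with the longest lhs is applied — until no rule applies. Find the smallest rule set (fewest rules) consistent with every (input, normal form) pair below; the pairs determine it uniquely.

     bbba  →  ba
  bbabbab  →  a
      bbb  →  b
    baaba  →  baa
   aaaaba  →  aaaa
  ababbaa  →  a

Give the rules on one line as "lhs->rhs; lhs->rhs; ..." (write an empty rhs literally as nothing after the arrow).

ab->a; aba->ab; bb->

  | bbba => ba
  | bbabbab => abbab => abab => abb => ab => a
  | bbb => b
  | baaba => baab => baa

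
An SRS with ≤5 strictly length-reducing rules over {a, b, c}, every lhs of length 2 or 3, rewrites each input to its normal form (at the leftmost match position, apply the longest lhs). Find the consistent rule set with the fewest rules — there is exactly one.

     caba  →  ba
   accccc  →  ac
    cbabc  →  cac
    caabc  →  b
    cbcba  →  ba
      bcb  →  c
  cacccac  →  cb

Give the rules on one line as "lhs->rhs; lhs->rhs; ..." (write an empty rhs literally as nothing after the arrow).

  | caba => cca => ba
  | accccc => abccc => cccc => bcc => ac
  | cbabc => cbcc => cac
  | caabc => cacc => cab => cc => b

aac->cb; ab->c; bc->a; cc->b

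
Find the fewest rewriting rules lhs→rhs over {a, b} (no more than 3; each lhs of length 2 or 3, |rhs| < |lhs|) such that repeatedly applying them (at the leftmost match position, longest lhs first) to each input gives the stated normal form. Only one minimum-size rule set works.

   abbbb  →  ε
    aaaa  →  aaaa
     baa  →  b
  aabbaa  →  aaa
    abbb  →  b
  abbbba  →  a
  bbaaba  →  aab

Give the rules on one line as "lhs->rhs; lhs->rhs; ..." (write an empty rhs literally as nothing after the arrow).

abb->; ba->b; bb->

  | abbbb => bb => ε
  | aaaa
  | baa => ba => b
  | aabbaa => aaa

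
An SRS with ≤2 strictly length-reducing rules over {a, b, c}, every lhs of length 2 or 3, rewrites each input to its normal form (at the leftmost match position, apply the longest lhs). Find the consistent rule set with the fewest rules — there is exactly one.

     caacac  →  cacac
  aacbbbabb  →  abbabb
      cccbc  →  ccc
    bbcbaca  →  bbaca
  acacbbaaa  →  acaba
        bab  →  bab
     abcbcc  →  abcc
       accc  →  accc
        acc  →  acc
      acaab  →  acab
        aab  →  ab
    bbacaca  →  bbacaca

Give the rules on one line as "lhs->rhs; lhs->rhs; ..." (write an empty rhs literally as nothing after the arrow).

aa->a; cb->

  | caacac => cacac
  | aacbbbabb => acbbbabb => abbabb
  | cccbc => ccc
  | bbcbaca => bbaca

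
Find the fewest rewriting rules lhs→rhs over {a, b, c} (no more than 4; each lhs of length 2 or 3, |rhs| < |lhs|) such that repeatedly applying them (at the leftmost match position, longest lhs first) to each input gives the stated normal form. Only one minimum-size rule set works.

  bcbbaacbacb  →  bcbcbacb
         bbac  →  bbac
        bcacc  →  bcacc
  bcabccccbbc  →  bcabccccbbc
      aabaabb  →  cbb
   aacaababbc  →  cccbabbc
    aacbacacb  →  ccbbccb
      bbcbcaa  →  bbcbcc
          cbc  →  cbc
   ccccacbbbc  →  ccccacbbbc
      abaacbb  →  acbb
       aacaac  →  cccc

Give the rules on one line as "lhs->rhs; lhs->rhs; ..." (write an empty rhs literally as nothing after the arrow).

aa->c; aca->bc; baa->

  | bcbbaacbacb => bcbcbacb
  | bbac
  | bcacc
  | bcabccccbbc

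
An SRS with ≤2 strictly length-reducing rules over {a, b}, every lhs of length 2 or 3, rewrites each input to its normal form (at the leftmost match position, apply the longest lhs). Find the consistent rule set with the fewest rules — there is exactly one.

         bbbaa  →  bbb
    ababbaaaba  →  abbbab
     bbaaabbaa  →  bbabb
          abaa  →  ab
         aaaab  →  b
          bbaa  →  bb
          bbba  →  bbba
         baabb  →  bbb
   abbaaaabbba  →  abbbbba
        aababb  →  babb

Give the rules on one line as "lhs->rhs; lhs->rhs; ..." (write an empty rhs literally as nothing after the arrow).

  | bbbaa => bbb
  | ababbaaaba => abbbaaaba => abbbaba => abbbab
  | bbaaabbaa => bbabbaa => bbabb
  | abaa => aba => ab

aa->; aba->ab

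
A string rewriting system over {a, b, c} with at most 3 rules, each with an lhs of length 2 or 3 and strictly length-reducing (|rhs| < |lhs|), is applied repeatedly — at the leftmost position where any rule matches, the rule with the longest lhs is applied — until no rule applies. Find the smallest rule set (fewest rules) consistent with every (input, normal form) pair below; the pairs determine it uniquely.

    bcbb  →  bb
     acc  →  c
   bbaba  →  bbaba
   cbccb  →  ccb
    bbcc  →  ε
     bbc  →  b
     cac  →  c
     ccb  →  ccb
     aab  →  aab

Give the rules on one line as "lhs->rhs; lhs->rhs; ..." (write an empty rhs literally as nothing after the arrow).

  | bcbb => bb
  | acc => c
  | bbaba
  | cbccb => ccb

ac->; bc->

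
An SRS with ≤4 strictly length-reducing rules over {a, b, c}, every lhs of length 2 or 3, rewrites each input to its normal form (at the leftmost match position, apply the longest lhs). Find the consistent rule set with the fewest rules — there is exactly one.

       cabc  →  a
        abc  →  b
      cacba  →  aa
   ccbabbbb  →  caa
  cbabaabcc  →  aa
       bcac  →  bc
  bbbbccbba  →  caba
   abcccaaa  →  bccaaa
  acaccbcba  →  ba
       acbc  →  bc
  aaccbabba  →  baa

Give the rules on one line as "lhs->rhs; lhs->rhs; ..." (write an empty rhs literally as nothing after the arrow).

  | cabc => cb => a
  | abc => b
  | cacba => cba => aa
  | ccbabbbb => caabbbb => caabb => caa

abc->b; ac->; bb->; cb->a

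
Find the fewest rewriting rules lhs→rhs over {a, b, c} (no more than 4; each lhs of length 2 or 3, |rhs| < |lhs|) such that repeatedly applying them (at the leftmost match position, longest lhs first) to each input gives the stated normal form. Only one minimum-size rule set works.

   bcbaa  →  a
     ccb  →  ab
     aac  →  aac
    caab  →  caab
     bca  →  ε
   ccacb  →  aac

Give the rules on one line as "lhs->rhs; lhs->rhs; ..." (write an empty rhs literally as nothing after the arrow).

  | bcbaa => bcaa => a
  | ccb => ab
  | aac
  | caab

bca->; cb->c; cc->a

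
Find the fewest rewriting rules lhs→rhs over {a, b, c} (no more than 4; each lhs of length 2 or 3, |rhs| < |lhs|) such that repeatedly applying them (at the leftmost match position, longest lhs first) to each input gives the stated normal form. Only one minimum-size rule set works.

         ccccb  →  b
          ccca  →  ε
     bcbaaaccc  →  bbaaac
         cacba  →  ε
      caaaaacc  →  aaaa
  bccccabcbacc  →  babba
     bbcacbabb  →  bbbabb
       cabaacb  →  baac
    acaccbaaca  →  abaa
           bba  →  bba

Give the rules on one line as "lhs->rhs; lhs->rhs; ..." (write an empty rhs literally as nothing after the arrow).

  | ccccb => ccb => b
  | ccca => ca => ε
  | bcbaaaccc => bbaaaccc => bbaaac
  | cacba => cba => ca => ε

bcb->bb; ca->; cb->c; cc->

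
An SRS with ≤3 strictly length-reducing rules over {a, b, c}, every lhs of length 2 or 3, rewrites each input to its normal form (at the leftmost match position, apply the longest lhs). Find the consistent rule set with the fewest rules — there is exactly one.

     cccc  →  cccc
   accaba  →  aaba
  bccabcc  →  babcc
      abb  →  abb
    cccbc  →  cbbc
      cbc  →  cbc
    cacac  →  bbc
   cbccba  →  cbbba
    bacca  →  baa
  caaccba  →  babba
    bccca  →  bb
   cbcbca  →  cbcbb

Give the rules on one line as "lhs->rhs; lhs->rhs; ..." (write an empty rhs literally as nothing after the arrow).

  | cccc
  | accaba => aaba
  | bccabcc => babcc
  | abb

ca->b; cca->a; ccb->bb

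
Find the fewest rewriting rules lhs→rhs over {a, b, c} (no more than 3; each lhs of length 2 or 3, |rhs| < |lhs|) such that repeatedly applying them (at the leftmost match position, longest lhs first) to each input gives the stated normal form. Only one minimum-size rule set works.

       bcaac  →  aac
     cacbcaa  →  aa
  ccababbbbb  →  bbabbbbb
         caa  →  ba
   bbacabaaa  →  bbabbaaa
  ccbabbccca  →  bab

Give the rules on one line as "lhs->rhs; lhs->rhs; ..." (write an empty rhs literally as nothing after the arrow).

  | bcaac => aac
  | cacbcaa => bcbcaa => bcaa => aa
  | ccababbbbb => cbbabbbbb => bbabbbbb
  | caa => ba

bc->; ca->b; cb->b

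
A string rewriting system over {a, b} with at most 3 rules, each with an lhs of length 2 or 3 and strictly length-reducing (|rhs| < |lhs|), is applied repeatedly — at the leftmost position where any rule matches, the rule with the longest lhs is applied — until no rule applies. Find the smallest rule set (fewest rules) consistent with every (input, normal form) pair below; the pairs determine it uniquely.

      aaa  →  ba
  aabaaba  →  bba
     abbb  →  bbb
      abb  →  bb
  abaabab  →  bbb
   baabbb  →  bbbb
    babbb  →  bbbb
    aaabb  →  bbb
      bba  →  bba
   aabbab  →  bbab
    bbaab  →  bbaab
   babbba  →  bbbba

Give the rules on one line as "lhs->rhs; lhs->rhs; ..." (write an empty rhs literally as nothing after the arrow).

  | aaa => ba
  | aabaaba => ababa => bba
  | abbb => bbb
  | abb => bb

aaa->ba; aba->b; abb->bb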